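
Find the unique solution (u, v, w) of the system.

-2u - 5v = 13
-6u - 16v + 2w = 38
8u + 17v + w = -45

(1, -3, -2)

Forward elimination on [A|b]:
R2 <- R2 - (3)*R1:  [  0  -1   2  -1 ]
R3 <- R3 - (-4)*R1:  [  0  -3   1   7 ]
R3 <- R3 - (3)*R2:  [  0   0  -5  10 ]
Row echelon form:
[ -2  -5   0  |  13 ]
[  0  -1   2  |  -1 ]
[  0   0  -5  |  10 ]
Back-substitution:
w = (10) / -5 = -2
v = (-1 - (2)*(-2)) / -1 = -3
u = (13 - (-5)*(-3)) / -2 = 1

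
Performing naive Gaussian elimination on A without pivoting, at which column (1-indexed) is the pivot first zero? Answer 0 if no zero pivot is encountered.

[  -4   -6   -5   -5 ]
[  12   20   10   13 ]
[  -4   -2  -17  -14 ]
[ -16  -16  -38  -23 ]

first zero-pivot column = 4

Naive forward elimination:
R2 <- R2 - (-3)*R1:  [  0   2  -5  -2 ]
R3 <- R3 - (1)*R1:  [   0    4  -12   -9 ]
R4 <- R4 - (4)*R1:  [   0    8  -18   -3 ]
R3 <- R3 - (2)*R2:  [  0   0  -2  -5 ]
R4 <- R4 - (4)*R2:  [ 0  0  2  5 ]
R4 <- R4 - (-1)*R3:  [ 0  0  0  0 ]
Matrix at this point:
[ -4  -6  -5  -5 ]
[  0   2  -5  -2 ]
[  0   0  -2  -5 ]
[  0   0   0   0 ]
Pivot entry (4,4) in the last row is zero and there are no rows below to swap with -> zero pivot in column 4 (A is singular).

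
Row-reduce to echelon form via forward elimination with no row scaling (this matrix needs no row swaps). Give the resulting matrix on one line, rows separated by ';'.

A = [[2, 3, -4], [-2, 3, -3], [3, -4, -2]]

Forward elimination:
R2 <- R2 - (-1)*R1:  [  0   6  -7 ]
R3 <- R3 - (3/2)*R1:  [     0  -17/2      4 ]
R3 <- R3 - (-17/12)*R2:  [      0       0  -71/12 ]
Row echelon form:
[ 2  3      -4 ]
[ 0  6      -7 ]
[ 0  0  -71/12 ]

REF = [2 3 -4; 0 6 -7; 0 0 -71/12]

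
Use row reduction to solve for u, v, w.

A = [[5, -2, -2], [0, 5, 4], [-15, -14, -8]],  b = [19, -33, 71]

(1, -5, -2)

Forward elimination on [A|b]:
R3 <- R3 - (-3)*R1:  [   0  -20  -14  128 ]
R3 <- R3 - (-4)*R2:  [  0   0   2  -4 ]
Row echelon form:
[ 5  -2  -2  |   19 ]
[ 0   5   4  |  -33 ]
[ 0   0   2  |   -4 ]
Back-substitution:
w = (-4) / 2 = -2
v = (-33 - (4)*(-2)) / 5 = -5
u = (19 - (-2)*(-5) - (-2)*(-2)) / 5 = 1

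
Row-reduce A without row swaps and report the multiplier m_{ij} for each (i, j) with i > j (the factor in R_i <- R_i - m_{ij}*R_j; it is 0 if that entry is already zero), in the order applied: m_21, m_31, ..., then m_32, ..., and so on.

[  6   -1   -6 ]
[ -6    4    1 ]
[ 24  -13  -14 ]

Forward elimination:
R2 <- R2 - (-1)*R1:  [  0   3  -5 ]
R3 <- R3 - (4)*R1:  [  0  -9  10 ]
R3 <- R3 - (-3)*R2:  [  0   0  -5 ]
Multipliers (in order of application): m_{21} = -1, m_{31} = 4, m_{32} = -3

multipliers: -1, 4, -3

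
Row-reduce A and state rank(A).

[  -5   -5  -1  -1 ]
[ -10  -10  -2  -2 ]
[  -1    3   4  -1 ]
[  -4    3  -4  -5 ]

rank(A) = 3

Row reduction:
R2 <- R2 - (2)*R1:  [ 0  0  0  0 ]
R3 <- R3 - (1/5)*R1:  [    0     4  21/5  -4/5 ]
R4 <- R4 - (4/5)*R1:  [     0      7  -16/5  -21/5 ]
R2 <-> R3   (pivot in column 2 was zero)
[ -5  -5     -1     -1 ]
[  0   4   21/5   -4/5 ]
[  0   0      0      0 ]
[  0   7  -16/5  -21/5 ]
R4 <- R4 - (7/4)*R2:  [       0        0  -211/20    -14/5 ]
R3 <-> R4   (pivot in column 3 was zero)
[ -5  -5       -1     -1 ]
[  0   4     21/5   -4/5 ]
[  0   0  -211/20  -14/5 ]
[  0   0        0      0 ]
Row echelon form:
[ -5  -5       -1     -1 ]
[  0   4     21/5   -4/5 ]
[  0   0  -211/20  -14/5 ]
[  0   0        0      0 ]
Nonzero rows / pivot columns: 3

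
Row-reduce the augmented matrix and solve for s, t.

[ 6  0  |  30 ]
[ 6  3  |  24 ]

Forward elimination on [A|b]:
R2 <- R2 - (1)*R1:  [  0   3  -6 ]
Row echelon form:
[ 6  0  |  30 ]
[ 0  3  |  -6 ]
Back-substitution:
t = (-6) / 3 = -2
s = (30) / 6 = 5

(5, -2)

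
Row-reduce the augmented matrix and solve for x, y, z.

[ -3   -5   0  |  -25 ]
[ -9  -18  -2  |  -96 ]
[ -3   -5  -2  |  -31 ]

(0, 5, 3)

Forward elimination on [A|b]:
R2 <- R2 - (3)*R1:  [   0   -3   -2  -21 ]
R3 <- R3 - (1)*R1:  [  0   0  -2  -6 ]
Row echelon form:
[ -3  -5   0  |  -25 ]
[  0  -3  -2  |  -21 ]
[  0   0  -2  |   -6 ]
Back-substitution:
z = (-6) / -2 = 3
y = (-21 - (-2)*(3)) / -3 = 5
x = (-25 - (-5)*(5)) / -3 = 0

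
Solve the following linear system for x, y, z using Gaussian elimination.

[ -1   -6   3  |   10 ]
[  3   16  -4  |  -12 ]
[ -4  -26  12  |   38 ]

(-4, 1, 4)

Forward elimination on [A|b]:
R2 <- R2 - (-3)*R1:  [  0  -2   5  18 ]
R3 <- R3 - (4)*R1:  [  0  -2   0  -2 ]
R3 <- R3 - (1)*R2:  [   0    0   -5  -20 ]
Row echelon form:
[ -1  -6   3  |   10 ]
[  0  -2   5  |   18 ]
[  0   0  -5  |  -20 ]
Back-substitution:
z = (-20) / -5 = 4
y = (18 - (5)*(4)) / -2 = 1
x = (10 - (-6)*(1) - (3)*(4)) / -1 = -4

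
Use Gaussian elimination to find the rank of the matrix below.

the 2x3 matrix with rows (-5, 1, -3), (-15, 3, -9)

Row reduction:
R2 <- R2 - (3)*R1:  [ 0  0  0 ]
Row echelon form:
[ -5  1  -3 ]
[  0  0   0 ]
Nonzero rows / pivot columns: 1

rank(A) = 1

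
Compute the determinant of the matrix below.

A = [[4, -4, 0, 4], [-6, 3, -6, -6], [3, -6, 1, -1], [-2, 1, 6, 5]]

det(A) = -972

Forward elimination:
R2 <- R2 - (-3/2)*R1:  [  0  -3  -6   0 ]
R3 <- R3 - (3/4)*R1:  [  0  -3   1  -4 ]
R4 <- R4 - (-1/2)*R1:  [  0  -1   6   7 ]
R3 <- R3 - (1)*R2:  [  0   0   7  -4 ]
R4 <- R4 - (1/3)*R2:  [ 0  0  8  7 ]
R4 <- R4 - (8/7)*R3:  [    0     0     0  81/7 ]
Upper-triangular form:
[ 4  -4   0     4 ]
[ 0  -3  -6     0 ]
[ 0   0   7    -4 ]
[ 0   0   0  81/7 ]
det(A) = (-1)^0 * (4) * (-3) * (7) * (81/7) = -972  (0 row swaps -> sign +1)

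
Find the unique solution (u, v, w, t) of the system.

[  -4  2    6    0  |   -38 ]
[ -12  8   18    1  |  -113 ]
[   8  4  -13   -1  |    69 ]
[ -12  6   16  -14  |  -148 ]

Forward elimination on [A|b]:
R2 <- R2 - (3)*R1:  [ 0  2  0  1  1 ]
R3 <- R3 - (-2)*R1:  [  0   8  -1  -1  -7 ]
R4 <- R4 - (3)*R1:  [   0    0   -2  -14  -34 ]
R3 <- R3 - (4)*R2:  [   0    0   -1   -5  -11 ]
R4 <- R4 - (2)*R3:  [   0    0    0   -4  -12 ]
Row echelon form:
[ -4  2   6   0  |  -38 ]
[  0  2   0   1  |    1 ]
[  0  0  -1  -5  |  -11 ]
[  0  0   0  -4  |  -12 ]
Back-substitution:
t = (-12) / -4 = 3
w = (-11 - (-5)*(3)) / -1 = -4
v = (1 - (1)*(3)) / 2 = -1
u = (-38 - (2)*(-1) - (6)*(-4)) / -4 = 3

(3, -1, -4, 3)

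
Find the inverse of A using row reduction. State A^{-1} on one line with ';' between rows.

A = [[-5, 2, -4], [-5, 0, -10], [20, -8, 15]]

Gauss-Jordan on [A | I]:
R1 <- (1/-5)*R1:  [    1  -2/5   4/5  |  -1/5     0     0 ]
R2 <- R2 - (-5)*R1:  [  0  -2  -6  |  -1   1   0 ]
R3 <- R3 - (20)*R1:  [  0   0  -1  |   4   0   1 ]
R2 <- (1/-2)*R2:  [    0     1     3  |   1/2  -1/2     0 ]
R1 <- R1 - (-2/5)*R2:  [    1     0     2  |     0  -1/5     0 ]
R3 <- (1/-1)*R3:  [  0   0   1  |  -4   0  -1 ]
R1 <- R1 - (2)*R3:  [    1     0     0  |     8  -1/5     2 ]
R2 <- R2 - (3)*R3:  [    0     1     0  |  25/2  -1/2     3 ]
Right block of [I | A^{-1}] is the inverse:
[    8  -1/5   2 ]
[ 25/2  -1/2   3 ]
[   -4     0  -1 ]

inverse = [8 -1/5 2; 25/2 -1/2 3; -4 0 -1]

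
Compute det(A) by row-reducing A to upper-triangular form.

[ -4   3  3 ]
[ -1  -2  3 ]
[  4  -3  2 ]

Forward elimination:
R2 <- R2 - (1/4)*R1:  [     0  -11/4    9/4 ]
R3 <- R3 - (-1)*R1:  [ 0  0  5 ]
Upper-triangular form:
[ -4      3    3 ]
[  0  -11/4  9/4 ]
[  0      0    5 ]
det(A) = (-1)^0 * (-4) * (-11/4) * (5) = 55  (0 row swaps -> sign +1)

det(A) = 55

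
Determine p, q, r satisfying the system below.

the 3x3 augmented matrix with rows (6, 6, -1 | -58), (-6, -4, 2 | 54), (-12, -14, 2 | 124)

(-5, -4, 4)

Forward elimination on [A|b]:
R2 <- R2 - (-1)*R1:  [  0   2   1  -4 ]
R3 <- R3 - (-2)*R1:  [  0  -2   0   8 ]
R3 <- R3 - (-1)*R2:  [ 0  0  1  4 ]
Row echelon form:
[ 6  6  -1  |  -58 ]
[ 0  2   1  |   -4 ]
[ 0  0   1  |    4 ]
Back-substitution:
r = (4) / 1 = 4
q = (-4 - (1)*(4)) / 2 = -4
p = (-58 - (6)*(-4) - (-1)*(4)) / 6 = -5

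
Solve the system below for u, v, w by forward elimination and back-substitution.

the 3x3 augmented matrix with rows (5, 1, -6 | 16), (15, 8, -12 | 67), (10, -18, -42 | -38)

(1, 5, -1)

Forward elimination on [A|b]:
R2 <- R2 - (3)*R1:  [  0   5   6  19 ]
R3 <- R3 - (2)*R1:  [   0  -20  -30  -70 ]
R3 <- R3 - (-4)*R2:  [  0   0  -6   6 ]
Row echelon form:
[ 5  1  -6  |  16 ]
[ 0  5   6  |  19 ]
[ 0  0  -6  |   6 ]
Back-substitution:
w = (6) / -6 = -1
v = (19 - (6)*(-1)) / 5 = 5
u = (16 - (1)*(5) - (-6)*(-1)) / 5 = 1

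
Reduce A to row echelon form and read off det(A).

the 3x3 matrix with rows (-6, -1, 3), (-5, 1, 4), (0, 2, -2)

Forward elimination:
R2 <- R2 - (5/6)*R1:  [    0  11/6   3/2 ]
R3 <- R3 - (12/11)*R2:  [      0       0  -40/11 ]
Upper-triangular form:
[ -6    -1       3 ]
[  0  11/6     3/2 ]
[  0     0  -40/11 ]
det(A) = (-1)^0 * (-6) * (11/6) * (-40/11) = 40  (0 row swaps -> sign +1)

det(A) = 40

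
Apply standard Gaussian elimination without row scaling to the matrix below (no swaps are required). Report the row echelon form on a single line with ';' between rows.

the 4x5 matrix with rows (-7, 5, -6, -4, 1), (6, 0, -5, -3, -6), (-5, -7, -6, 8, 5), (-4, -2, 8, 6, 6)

Forward elimination:
R2 <- R2 - (-6/7)*R1:  [     0   30/7  -71/7  -45/7  -36/7 ]
R3 <- R3 - (5/7)*R1:  [     0  -74/7  -12/7   76/7   30/7 ]
R4 <- R4 - (4/7)*R1:  [     0  -34/7   80/7   58/7   38/7 ]
R3 <- R3 - (-37/15)*R2:  [       0        0  -401/15       -5    -42/5 ]
R4 <- R4 - (-17/15)*R2:  [     0      0  -1/15      1   -2/5 ]
R4 <- R4 - (1/401)*R3:  [        0         0         0   406/401  -152/401 ]
Row echelon form:
[ -7     5       -6       -4         1 ]
[  0  30/7    -71/7    -45/7     -36/7 ]
[  0     0  -401/15       -5     -42/5 ]
[  0     0        0  406/401  -152/401 ]

REF = [-7 5 -6 -4 1; 0 30/7 -71/7 -45/7 -36/7; 0 0 -401/15 -5 -42/5; 0 0 0 406/401 -152/401]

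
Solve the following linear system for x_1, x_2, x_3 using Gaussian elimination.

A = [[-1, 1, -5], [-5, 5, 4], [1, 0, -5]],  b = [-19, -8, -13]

Forward elimination on [A|b]:
R2 <- R2 - (5)*R1:  [  0   0  29  87 ]
R3 <- R3 - (-1)*R1:  [   0    1  -10  -32 ]
R2 <-> R3   (pivot in column 2 was zero)
[ -1  1   -5  -19 ]
[  0  1  -10  -32 ]
[  0  0   29   87 ]
Row echelon form:
[ -1  1   -5  |  -19 ]
[  0  1  -10  |  -32 ]
[  0  0   29  |   87 ]
Back-substitution:
x_3 = (87) / 29 = 3
x_2 = (-32 - (-10)*(3)) / 1 = -2
x_1 = (-19 - (1)*(-2) - (-5)*(3)) / -1 = 2

(2, -2, 3)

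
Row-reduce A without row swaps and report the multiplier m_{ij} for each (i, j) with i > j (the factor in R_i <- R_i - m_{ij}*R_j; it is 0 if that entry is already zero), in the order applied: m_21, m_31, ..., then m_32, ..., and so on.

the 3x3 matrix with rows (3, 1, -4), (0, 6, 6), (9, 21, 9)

multipliers: 0, 3, 3

Forward elimination:
R2: entry in column 1 is already 0 -> m_{21} = 0 (no row operation needed)
R3 <- R3 - (3)*R1:  [  0  18  21 ]
R3 <- R3 - (3)*R2:  [ 0  0  3 ]
Multipliers (in order of application): m_{21} = 0, m_{31} = 3, m_{32} = 3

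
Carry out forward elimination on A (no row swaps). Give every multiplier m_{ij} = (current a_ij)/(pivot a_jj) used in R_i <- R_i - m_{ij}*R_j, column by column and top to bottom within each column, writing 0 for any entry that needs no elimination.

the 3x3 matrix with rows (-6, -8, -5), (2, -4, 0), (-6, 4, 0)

multipliers: -1/3, 1, -9/5

Forward elimination:
R2 <- R2 - (-1/3)*R1:  [     0  -20/3   -5/3 ]
R3 <- R3 - (1)*R1:  [  0  12   5 ]
R3 <- R3 - (-9/5)*R2:  [ 0  0  2 ]
Multipliers (in order of application): m_{21} = -1/3, m_{31} = 1, m_{32} = -9/5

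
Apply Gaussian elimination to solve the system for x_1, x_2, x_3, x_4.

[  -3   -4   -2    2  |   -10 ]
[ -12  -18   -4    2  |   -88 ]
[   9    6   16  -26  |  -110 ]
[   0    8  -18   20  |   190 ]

(2, 5, -5, 3)

Forward elimination on [A|b]:
R2 <- R2 - (4)*R1:  [   0   -2    4   -6  -48 ]
R3 <- R3 - (-3)*R1:  [    0    -6    10   -20  -140 ]
R3 <- R3 - (3)*R2:  [  0   0  -2  -2   4 ]
R4 <- R4 - (-4)*R2:  [  0   0  -2  -4  -2 ]
R4 <- R4 - (1)*R3:  [  0   0   0  -2  -6 ]
Row echelon form:
[ -3  -4  -2   2  |  -10 ]
[  0  -2   4  -6  |  -48 ]
[  0   0  -2  -2  |    4 ]
[  0   0   0  -2  |   -6 ]
Back-substitution:
x_4 = (-6) / -2 = 3
x_3 = (4 - (-2)*(3)) / -2 = -5
x_2 = (-48 - (4)*(-5) - (-6)*(3)) / -2 = 5
x_1 = (-10 - (-4)*(5) - (-2)*(-5) - (2)*(3)) / -3 = 2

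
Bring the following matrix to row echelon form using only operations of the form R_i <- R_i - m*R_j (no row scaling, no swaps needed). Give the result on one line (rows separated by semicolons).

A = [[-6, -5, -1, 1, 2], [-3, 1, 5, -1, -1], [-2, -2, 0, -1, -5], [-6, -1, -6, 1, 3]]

Forward elimination:
R2 <- R2 - (1/2)*R1:  [    0   7/2  11/2  -3/2    -2 ]
R3 <- R3 - (1/3)*R1:  [     0   -1/3    1/3   -4/3  -17/3 ]
R4 <- R4 - (1)*R1:  [  0   4  -5   0   1 ]
R3 <- R3 - (-2/21)*R2:  [      0       0     6/7  -31/21   -41/7 ]
R4 <- R4 - (8/7)*R2:  [     0      0  -79/7   12/7   23/7 ]
R4 <- R4 - (-79/6)*R3:  [       0        0        0  -319/18   -443/6 ]
Row echelon form:
[ -6   -5    -1        1       2 ]
[  0  7/2  11/2     -3/2      -2 ]
[  0    0   6/7   -31/21   -41/7 ]
[  0    0     0  -319/18  -443/6 ]

REF = [-6 -5 -1 1 2; 0 7/2 11/2 -3/2 -2; 0 0 6/7 -31/21 -41/7; 0 0 0 -319/18 -443/6]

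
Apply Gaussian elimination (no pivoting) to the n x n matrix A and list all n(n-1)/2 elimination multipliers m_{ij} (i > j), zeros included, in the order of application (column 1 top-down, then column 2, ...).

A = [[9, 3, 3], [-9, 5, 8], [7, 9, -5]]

multipliers: -1, 7/9, 5/6

Forward elimination:
R2 <- R2 - (-1)*R1:  [  0   8  11 ]
R3 <- R3 - (7/9)*R1:  [     0   20/3  -22/3 ]
R3 <- R3 - (5/6)*R2:  [     0      0  -33/2 ]
Multipliers (in order of application): m_{21} = -1, m_{31} = 7/9, m_{32} = 5/6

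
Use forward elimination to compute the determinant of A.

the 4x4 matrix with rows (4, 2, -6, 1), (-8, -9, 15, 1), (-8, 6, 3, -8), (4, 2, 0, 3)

Forward elimination:
R2 <- R2 - (-2)*R1:  [  0  -5   3   3 ]
R3 <- R3 - (-2)*R1:  [  0  10  -9  -6 ]
R4 <- R4 - (1)*R1:  [ 0  0  6  2 ]
R3 <- R3 - (-2)*R2:  [  0   0  -3   0 ]
R4 <- R4 - (-2)*R3:  [ 0  0  0  2 ]
Upper-triangular form:
[ 4   2  -6  1 ]
[ 0  -5   3  3 ]
[ 0   0  -3  0 ]
[ 0   0   0  2 ]
det(A) = (-1)^0 * (4) * (-5) * (-3) * (2) = 120  (0 row swaps -> sign +1)

det(A) = 120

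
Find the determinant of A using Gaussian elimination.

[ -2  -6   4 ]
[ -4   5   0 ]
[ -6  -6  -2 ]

Forward elimination:
R2 <- R2 - (2)*R1:  [  0  17  -8 ]
R3 <- R3 - (3)*R1:  [   0   12  -14 ]
R3 <- R3 - (12/17)*R2:  [       0        0  -142/17 ]
Upper-triangular form:
[ -2  -6        4 ]
[  0  17       -8 ]
[  0   0  -142/17 ]
det(A) = (-1)^0 * (-2) * (17) * (-142/17) = 284  (0 row swaps -> sign +1)

det(A) = 284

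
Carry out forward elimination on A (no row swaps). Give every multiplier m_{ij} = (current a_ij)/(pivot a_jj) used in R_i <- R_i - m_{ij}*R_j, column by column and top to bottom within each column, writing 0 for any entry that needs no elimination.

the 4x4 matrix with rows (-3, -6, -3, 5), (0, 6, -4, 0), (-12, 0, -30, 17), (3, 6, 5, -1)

multipliers: 0, 4, -1, 4, 0, -1

Forward elimination:
R2: entry in column 1 is already 0 -> m_{21} = 0 (no row operation needed)
R3 <- R3 - (4)*R1:  [   0   24  -18   -3 ]
R4 <- R4 - (-1)*R1:  [ 0  0  2  4 ]
R3 <- R3 - (4)*R2:  [  0   0  -2  -3 ]
R4: entry in column 2 is already 0 -> m_{42} = 0 (no row operation needed)
R4 <- R4 - (-1)*R3:  [ 0  0  0  1 ]
Multipliers (in order of application): m_{21} = 0, m_{31} = 4, m_{41} = -1, m_{32} = 4, m_{42} = 0, m_{43} = -1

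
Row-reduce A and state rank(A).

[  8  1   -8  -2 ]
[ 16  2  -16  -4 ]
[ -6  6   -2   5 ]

Row reduction:
R2 <- R2 - (2)*R1:  [ 0  0  0  0 ]
R3 <- R3 - (-3/4)*R1:  [    0  27/4    -8   7/2 ]
R2 <-> R3   (pivot in column 2 was zero)
[ 8     1  -8   -2 ]
[ 0  27/4  -8  7/2 ]
[ 0     0   0    0 ]
Row echelon form:
[ 8     1  -8   -2 ]
[ 0  27/4  -8  7/2 ]
[ 0     0   0    0 ]
Nonzero rows / pivot columns: 2

rank(A) = 2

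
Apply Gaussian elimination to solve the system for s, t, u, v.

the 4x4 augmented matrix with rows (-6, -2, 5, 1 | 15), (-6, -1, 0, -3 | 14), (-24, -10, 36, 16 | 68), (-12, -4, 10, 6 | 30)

Forward elimination on [A|b]:
R2 <- R2 - (1)*R1:  [  0   1  -5  -4  -1 ]
R3 <- R3 - (4)*R1:  [  0  -2  16  12   8 ]
R4 <- R4 - (2)*R1:  [ 0  0  0  4  0 ]
R3 <- R3 - (-2)*R2:  [ 0  0  6  4  6 ]
Row echelon form:
[ -6  -2   5   1  |  15 ]
[  0   1  -5  -4  |  -1 ]
[  0   0   6   4  |   6 ]
[  0   0   0   4  |   0 ]
Back-substitution:
v = (0) / 4 = 0
u = (6 - (4)*(0)) / 6 = 1
t = (-1 - (-5)*(1) - (-4)*(0)) / 1 = 4
s = (15 - (-2)*(4) - (5)*(1) - (1)*(0)) / -6 = -3

(-3, 4, 1, 0)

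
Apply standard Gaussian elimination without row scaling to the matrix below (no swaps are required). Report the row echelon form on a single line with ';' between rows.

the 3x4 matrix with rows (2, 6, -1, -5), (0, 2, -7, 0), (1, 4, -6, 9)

Forward elimination:
R3 <- R3 - (1/2)*R1:  [     0      1  -11/2   23/2 ]
R3 <- R3 - (1/2)*R2:  [    0     0    -2  23/2 ]
Row echelon form:
[ 2  6  -1    -5 ]
[ 0  2  -7     0 ]
[ 0  0  -2  23/2 ]

REF = [2 6 -1 -5; 0 2 -7 0; 0 0 -2 23/2]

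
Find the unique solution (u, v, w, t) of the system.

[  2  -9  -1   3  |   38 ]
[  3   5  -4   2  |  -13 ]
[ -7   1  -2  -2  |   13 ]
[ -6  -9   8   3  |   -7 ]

Forward elimination on [A|b]:
R2 <- R2 - (3/2)*R1:  [    0  37/2  -5/2  -5/2   -70 ]
R3 <- R3 - (-7/2)*R1:  [     0  -61/2  -11/2   17/2    146 ]
R4 <- R4 - (-3)*R1:  [   0  -36    5   12  107 ]
R3 <- R3 - (-61/37)*R2:  [       0        0  -356/37   162/37  1132/37 ]
R4 <- R4 - (-72/37)*R2:  [        0         0      5/37    264/37  -1081/37 ]
R4 <- R4 - (-5/356)*R3:  [        0         0         0  1281/178  -2562/89 ]
Row echelon form:
[ 2    -9       -1         3  |        38 ]
[ 0  37/2     -5/2      -5/2  |       -70 ]
[ 0     0  -356/37    162/37  |   1132/37 ]
[ 0     0        0  1281/178  |  -2562/89 ]
Back-substitution:
t = (-2562/89) / (1281/178) = -4
w = (1132/37 - (162/37)*(-4)) / (-356/37) = -5
v = (-70 - (-5/2)*(-5) - (-5/2)*(-4)) / (37/2) = -5
u = (38 - (-9)*(-5) - (-1)*(-5) - (3)*(-4)) / 2 = 0

(0, -5, -5, -4)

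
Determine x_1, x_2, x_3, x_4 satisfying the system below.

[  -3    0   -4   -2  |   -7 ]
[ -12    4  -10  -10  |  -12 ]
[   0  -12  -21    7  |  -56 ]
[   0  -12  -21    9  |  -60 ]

Forward elimination on [A|b]:
R2 <- R2 - (4)*R1:  [  0   4   6  -2  16 ]
R3 <- R3 - (-3)*R2:  [  0   0  -3   1  -8 ]
R4 <- R4 - (-3)*R2:  [   0    0   -3    3  -12 ]
R4 <- R4 - (1)*R3:  [  0   0   0   2  -4 ]
Row echelon form:
[ -3  0  -4  -2  |  -7 ]
[  0  4   6  -2  |  16 ]
[  0  0  -3   1  |  -8 ]
[  0  0   0   2  |  -4 ]
Back-substitution:
x_4 = (-4) / 2 = -2
x_3 = (-8 - (1)*(-2)) / -3 = 2
x_2 = (16 - (6)*(2) - (-2)*(-2)) / 4 = 0
x_1 = (-7 - (-4)*(2) - (-2)*(-2)) / -3 = 1

(1, 0, 2, -2)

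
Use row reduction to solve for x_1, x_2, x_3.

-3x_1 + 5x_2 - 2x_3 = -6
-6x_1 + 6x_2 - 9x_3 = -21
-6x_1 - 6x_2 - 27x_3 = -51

Forward elimination on [A|b]:
R2 <- R2 - (2)*R1:  [  0  -4  -5  -9 ]
R3 <- R3 - (2)*R1:  [   0  -16  -23  -39 ]
R3 <- R3 - (4)*R2:  [  0   0  -3  -3 ]
Row echelon form:
[ -3   5  -2  |  -6 ]
[  0  -4  -5  |  -9 ]
[  0   0  -3  |  -3 ]
Back-substitution:
x_3 = (-3) / -3 = 1
x_2 = (-9 - (-5)*(1)) / -4 = 1
x_1 = (-6 - (5)*(1) - (-2)*(1)) / -3 = 3

(3, 1, 1)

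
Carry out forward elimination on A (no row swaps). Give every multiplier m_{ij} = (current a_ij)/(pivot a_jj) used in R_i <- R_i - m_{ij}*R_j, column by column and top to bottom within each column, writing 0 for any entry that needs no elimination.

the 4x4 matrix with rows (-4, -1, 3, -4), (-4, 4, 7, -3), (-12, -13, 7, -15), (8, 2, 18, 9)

Forward elimination:
R2 <- R2 - (1)*R1:  [ 0  5  4  1 ]
R3 <- R3 - (3)*R1:  [   0  -10   -2   -3 ]
R4 <- R4 - (-2)*R1:  [  0   0  24   1 ]
R3 <- R3 - (-2)*R2:  [  0   0   6  -1 ]
R4: entry in column 2 is already 0 -> m_{42} = 0 (no row operation needed)
R4 <- R4 - (4)*R3:  [ 0  0  0  5 ]
Multipliers (in order of application): m_{21} = 1, m_{31} = 3, m_{41} = -2, m_{32} = -2, m_{42} = 0, m_{43} = 4

multipliers: 1, 3, -2, -2, 0, 4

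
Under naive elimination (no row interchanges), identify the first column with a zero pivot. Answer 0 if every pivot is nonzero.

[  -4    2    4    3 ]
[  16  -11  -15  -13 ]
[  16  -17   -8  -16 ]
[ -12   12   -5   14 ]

Naive forward elimination:
R2 <- R2 - (-4)*R1:  [  0  -3   1  -1 ]
R3 <- R3 - (-4)*R1:  [  0  -9   8  -4 ]
R4 <- R4 - (3)*R1:  [   0    6  -17    5 ]
R3 <- R3 - (3)*R2:  [  0   0   5  -1 ]
R4 <- R4 - (-2)*R2:  [   0    0  -15    3 ]
R4 <- R4 - (-3)*R3:  [ 0  0  0  0 ]
Matrix at this point:
[ -4   2  4   3 ]
[  0  -3  1  -1 ]
[  0   0  5  -1 ]
[  0   0  0   0 ]
Pivot entry (4,4) in the last row is zero and there are no rows below to swap with -> zero pivot in column 4 (A is singular).

first zero-pivot column = 4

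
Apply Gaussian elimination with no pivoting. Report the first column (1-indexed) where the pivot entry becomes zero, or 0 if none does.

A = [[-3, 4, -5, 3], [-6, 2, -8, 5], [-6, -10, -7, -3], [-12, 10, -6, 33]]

Naive forward elimination:
R2 <- R2 - (2)*R1:  [  0  -6   2  -1 ]
R3 <- R3 - (2)*R1:  [   0  -18    3   -9 ]
R4 <- R4 - (4)*R1:  [  0  -6  14  21 ]
R3 <- R3 - (3)*R2:  [  0   0  -3  -6 ]
R4 <- R4 - (1)*R2:  [  0   0  12  22 ]
R4 <- R4 - (-4)*R3:  [  0   0   0  -2 ]
All pivots nonzero; naive elimination completes without hitting a zero pivot.

first zero-pivot column = 0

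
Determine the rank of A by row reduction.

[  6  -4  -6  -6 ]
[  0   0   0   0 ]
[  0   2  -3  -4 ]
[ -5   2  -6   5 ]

Row reduction:
R4 <- R4 - (-5/6)*R1:  [    0  -4/3   -11     0 ]
R2 <-> R3   (pivot in column 2 was zero)
[ 6    -4   -6  -6 ]
[ 0     2   -3  -4 ]
[ 0     0    0   0 ]
[ 0  -4/3  -11   0 ]
R4 <- R4 - (-2/3)*R2:  [    0     0   -13  -8/3 ]
R3 <-> R4   (pivot in column 3 was zero)
[ 6  -4   -6    -6 ]
[ 0   2   -3    -4 ]
[ 0   0  -13  -8/3 ]
[ 0   0    0     0 ]
Row echelon form:
[ 6  -4   -6    -6 ]
[ 0   2   -3    -4 ]
[ 0   0  -13  -8/3 ]
[ 0   0    0     0 ]
Nonzero rows / pivot columns: 3

rank(A) = 3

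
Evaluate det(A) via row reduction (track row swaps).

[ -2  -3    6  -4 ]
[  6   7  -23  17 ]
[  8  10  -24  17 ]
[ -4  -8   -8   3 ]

det(A) = -120

Forward elimination:
R2 <- R2 - (-3)*R1:  [  0  -2  -5   5 ]
R3 <- R3 - (-4)*R1:  [  0  -2   0   1 ]
R4 <- R4 - (2)*R1:  [   0   -2  -20   11 ]
R3 <- R3 - (1)*R2:  [  0   0   5  -4 ]
R4 <- R4 - (1)*R2:  [   0    0  -15    6 ]
R4 <- R4 - (-3)*R3:  [  0   0   0  -6 ]
Upper-triangular form:
[ -2  -3   6  -4 ]
[  0  -2  -5   5 ]
[  0   0   5  -4 ]
[  0   0   0  -6 ]
det(A) = (-1)^0 * (-2) * (-2) * (5) * (-6) = -120  (0 row swaps -> sign +1)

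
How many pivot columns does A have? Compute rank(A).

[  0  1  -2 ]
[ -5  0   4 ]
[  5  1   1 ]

rank(A) = 3

Row reduction:
R1 <-> R2   (pivot in column 1 was zero)
[ -5  0   4 ]
[  0  1  -2 ]
[  5  1   1 ]
R3 <- R3 - (-1)*R1:  [ 0  1  5 ]
R3 <- R3 - (1)*R2:  [ 0  0  7 ]
Row echelon form:
[ -5  0   4 ]
[  0  1  -2 ]
[  0  0   7 ]
Nonzero rows / pivot columns: 3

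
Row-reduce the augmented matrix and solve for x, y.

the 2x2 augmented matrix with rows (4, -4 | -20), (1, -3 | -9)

(-3, 2)

Forward elimination on [A|b]:
R2 <- R2 - (1/4)*R1:  [  0  -2  -4 ]
Row echelon form:
[ 4  -4  |  -20 ]
[ 0  -2  |   -4 ]
Back-substitution:
y = (-4) / -2 = 2
x = (-20 - (-4)*(2)) / 4 = -3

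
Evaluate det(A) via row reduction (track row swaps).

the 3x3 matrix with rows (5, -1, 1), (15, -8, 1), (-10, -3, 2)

Forward elimination:
R2 <- R2 - (3)*R1:  [  0  -5  -2 ]
R3 <- R3 - (-2)*R1:  [  0  -5   4 ]
R3 <- R3 - (1)*R2:  [ 0  0  6 ]
Upper-triangular form:
[ 5  -1   1 ]
[ 0  -5  -2 ]
[ 0   0   6 ]
det(A) = (-1)^0 * (5) * (-5) * (6) = -150  (0 row swaps -> sign +1)

det(A) = -150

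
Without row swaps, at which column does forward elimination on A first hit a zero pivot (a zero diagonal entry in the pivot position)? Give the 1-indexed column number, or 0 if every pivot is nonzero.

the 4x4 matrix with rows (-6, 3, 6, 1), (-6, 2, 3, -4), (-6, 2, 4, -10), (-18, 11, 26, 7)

first zero-pivot column = 0

Naive forward elimination:
R2 <- R2 - (1)*R1:  [  0  -1  -3  -5 ]
R3 <- R3 - (1)*R1:  [   0   -1   -2  -11 ]
R4 <- R4 - (3)*R1:  [ 0  2  8  4 ]
R3 <- R3 - (1)*R2:  [  0   0   1  -6 ]
R4 <- R4 - (-2)*R2:  [  0   0   2  -6 ]
R4 <- R4 - (2)*R3:  [ 0  0  0  6 ]
All pivots nonzero; naive elimination completes without hitting a zero pivot.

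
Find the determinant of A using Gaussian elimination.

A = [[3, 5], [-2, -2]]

Forward elimination:
R2 <- R2 - (-2/3)*R1:  [   0  4/3 ]
Upper-triangular form:
[ 3    5 ]
[ 0  4/3 ]
det(A) = (-1)^0 * (3) * (4/3) = 4  (0 row swaps -> sign +1)

det(A) = 4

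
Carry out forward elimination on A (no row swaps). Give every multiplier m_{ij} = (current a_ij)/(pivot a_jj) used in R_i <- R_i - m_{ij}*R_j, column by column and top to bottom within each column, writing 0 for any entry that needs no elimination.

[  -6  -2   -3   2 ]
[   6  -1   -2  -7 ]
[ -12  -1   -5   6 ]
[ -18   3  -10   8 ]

multipliers: -1, 2, 3, -1, -3, 4

Forward elimination:
R2 <- R2 - (-1)*R1:  [  0  -3  -5  -5 ]
R3 <- R3 - (2)*R1:  [ 0  3  1  2 ]
R4 <- R4 - (3)*R1:  [  0   9  -1   2 ]
R3 <- R3 - (-1)*R2:  [  0   0  -4  -3 ]
R4 <- R4 - (-3)*R2:  [   0    0  -16  -13 ]
R4 <- R4 - (4)*R3:  [  0   0   0  -1 ]
Multipliers (in order of application): m_{21} = -1, m_{31} = 2, m_{41} = 3, m_{32} = -1, m_{42} = -3, m_{43} = 4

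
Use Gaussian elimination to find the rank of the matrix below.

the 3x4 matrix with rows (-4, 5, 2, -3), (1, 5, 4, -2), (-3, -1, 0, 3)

rank(A) = 3

Row reduction:
R2 <- R2 - (-1/4)*R1:  [     0   25/4    9/2  -11/4 ]
R3 <- R3 - (3/4)*R1:  [     0  -19/4   -3/2   21/4 ]
R3 <- R3 - (-19/25)*R2:  [     0      0  48/25  79/25 ]
Row echelon form:
[ -4     5      2     -3 ]
[  0  25/4    9/2  -11/4 ]
[  0     0  48/25  79/25 ]
Nonzero rows / pivot columns: 3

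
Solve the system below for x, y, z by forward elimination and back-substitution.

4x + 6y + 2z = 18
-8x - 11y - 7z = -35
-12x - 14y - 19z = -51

Forward elimination on [A|b]:
R2 <- R2 - (-2)*R1:  [  0   1  -3   1 ]
R3 <- R3 - (-3)*R1:  [   0    4  -13    3 ]
R3 <- R3 - (4)*R2:  [  0   0  -1  -1 ]
Row echelon form:
[ 4  6   2  |  18 ]
[ 0  1  -3  |   1 ]
[ 0  0  -1  |  -1 ]
Back-substitution:
z = (-1) / -1 = 1
y = (1 - (-3)*(1)) / 1 = 4
x = (18 - (6)*(4) - (2)*(1)) / 4 = -2

(-2, 4, 1)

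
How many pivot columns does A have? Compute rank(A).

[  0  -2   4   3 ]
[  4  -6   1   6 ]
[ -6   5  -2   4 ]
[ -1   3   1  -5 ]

rank(A) = 4

Row reduction:
R1 <-> R2   (pivot in column 1 was zero)
[  4  -6   1   6 ]
[  0  -2   4   3 ]
[ -6   5  -2   4 ]
[ -1   3   1  -5 ]
R3 <- R3 - (-3/2)*R1:  [    0    -4  -1/2    13 ]
R4 <- R4 - (-1/4)*R1:  [    0   3/2   5/4  -7/2 ]
R3 <- R3 - (2)*R2:  [     0      0  -17/2      7 ]
R4 <- R4 - (-3/4)*R2:  [    0     0  17/4  -5/4 ]
R4 <- R4 - (-1/2)*R3:  [   0    0    0  9/4 ]
Row echelon form:
[ 4  -6      1    6 ]
[ 0  -2      4    3 ]
[ 0   0  -17/2    7 ]
[ 0   0      0  9/4 ]
Nonzero rows / pivot columns: 4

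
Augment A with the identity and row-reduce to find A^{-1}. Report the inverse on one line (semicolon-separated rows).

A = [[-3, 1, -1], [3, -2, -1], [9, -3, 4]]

Gauss-Jordan on [A | I]:
R1 <- (1/-3)*R1:  [    1  -1/3   1/3  |  -1/3     0     0 ]
R2 <- R2 - (3)*R1:  [  0  -1  -2  |   1   1   0 ]
R3 <- R3 - (9)*R1:  [ 0  0  1  |  3  0  1 ]
R2 <- (1/-1)*R2:  [  0   1   2  |  -1  -1   0 ]
R1 <- R1 - (-1/3)*R2:  [    1     0     1  |  -2/3  -1/3     0 ]
R1 <- R1 - (1)*R3:  [     1      0      0  |  -11/3   -1/3     -1 ]
R2 <- R2 - (2)*R3:  [  0   1   0  |  -7  -1  -2 ]
Right block of [I | A^{-1}] is the inverse:
[ -11/3  -1/3  -1 ]
[    -7    -1  -2 ]
[     3     0   1 ]

inverse = [-11/3 -1/3 -1; -7 -1 -2; 3 0 1]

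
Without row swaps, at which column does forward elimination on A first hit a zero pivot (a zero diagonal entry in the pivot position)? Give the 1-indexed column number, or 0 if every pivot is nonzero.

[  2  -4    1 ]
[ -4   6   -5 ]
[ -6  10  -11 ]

Naive forward elimination:
R2 <- R2 - (-2)*R1:  [  0  -2  -3 ]
R3 <- R3 - (-3)*R1:  [  0  -2  -8 ]
R3 <- R3 - (1)*R2:  [  0   0  -5 ]
All pivots nonzero; naive elimination completes without hitting a zero pivot.

first zero-pivot column = 0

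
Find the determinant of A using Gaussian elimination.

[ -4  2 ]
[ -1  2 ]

det(A) = -6

Forward elimination:
R2 <- R2 - (1/4)*R1:  [   0  3/2 ]
Upper-triangular form:
[ -4    2 ]
[  0  3/2 ]
det(A) = (-1)^0 * (-4) * (3/2) = -6  (0 row swaps -> sign +1)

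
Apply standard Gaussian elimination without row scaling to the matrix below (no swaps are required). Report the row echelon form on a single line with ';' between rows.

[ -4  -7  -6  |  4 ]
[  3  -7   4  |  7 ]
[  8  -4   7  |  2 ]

REF = [-4 -7 -6 4; 0 -49/4 -1/2 10; 0 0 -209/49 -230/49]

Forward elimination:
R2 <- R2 - (-3/4)*R1:  [     0  -49/4   -1/2     10 ]
R3 <- R3 - (-2)*R1:  [   0  -18   -5   10 ]
R3 <- R3 - (72/49)*R2:  [       0        0  -209/49  -230/49 ]
Row echelon form:
[ -4     -7       -6  |        4 ]
[  0  -49/4     -1/2  |       10 ]
[  0      0  -209/49  |  -230/49 ]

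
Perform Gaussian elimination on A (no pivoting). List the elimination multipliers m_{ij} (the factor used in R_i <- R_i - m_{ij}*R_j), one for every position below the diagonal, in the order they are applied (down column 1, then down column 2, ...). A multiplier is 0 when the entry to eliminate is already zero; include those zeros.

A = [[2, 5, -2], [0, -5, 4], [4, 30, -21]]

multipliers: 0, 2, -4

Forward elimination:
R2: entry in column 1 is already 0 -> m_{21} = 0 (no row operation needed)
R3 <- R3 - (2)*R1:  [   0   20  -17 ]
R3 <- R3 - (-4)*R2:  [  0   0  -1 ]
Multipliers (in order of application): m_{21} = 0, m_{31} = 2, m_{32} = -4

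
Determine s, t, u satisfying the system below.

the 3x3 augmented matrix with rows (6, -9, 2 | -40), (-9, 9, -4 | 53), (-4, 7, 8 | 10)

(-3, 2, -2)

Forward elimination on [A|b]:
R2 <- R2 - (-3/2)*R1:  [    0  -9/2    -1    -7 ]
R3 <- R3 - (-2/3)*R1:  [     0      1   28/3  -50/3 ]
R3 <- R3 - (-2/9)*R2:  [      0       0    82/9  -164/9 ]
Row echelon form:
[ 6    -9     2  |     -40 ]
[ 0  -9/2    -1  |      -7 ]
[ 0     0  82/9  |  -164/9 ]
Back-substitution:
u = (-164/9) / (82/9) = -2
t = (-7 - (-1)*(-2)) / (-9/2) = 2
s = (-40 - (-9)*(2) - (2)*(-2)) / 6 = -3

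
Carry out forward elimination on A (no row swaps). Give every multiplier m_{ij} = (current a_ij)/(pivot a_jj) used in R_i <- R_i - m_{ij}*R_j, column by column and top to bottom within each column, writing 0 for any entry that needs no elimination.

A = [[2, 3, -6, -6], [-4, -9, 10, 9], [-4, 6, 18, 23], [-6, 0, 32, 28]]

multipliers: -2, -2, -3, -4, -3, -4

Forward elimination:
R2 <- R2 - (-2)*R1:  [  0  -3  -2  -3 ]
R3 <- R3 - (-2)*R1:  [  0  12   6  11 ]
R4 <- R4 - (-3)*R1:  [  0   9  14  10 ]
R3 <- R3 - (-4)*R2:  [  0   0  -2  -1 ]
R4 <- R4 - (-3)*R2:  [ 0  0  8  1 ]
R4 <- R4 - (-4)*R3:  [  0   0   0  -3 ]
Multipliers (in order of application): m_{21} = -2, m_{31} = -2, m_{41} = -3, m_{32} = -4, m_{42} = -3, m_{43} = -4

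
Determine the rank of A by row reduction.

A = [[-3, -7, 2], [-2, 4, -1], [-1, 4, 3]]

Row reduction:
R2 <- R2 - (2/3)*R1:  [    0  26/3  -7/3 ]
R3 <- R3 - (1/3)*R1:  [    0  19/3   7/3 ]
R3 <- R3 - (19/26)*R2:  [      0       0  105/26 ]
Row echelon form:
[ -3    -7       2 ]
[  0  26/3    -7/3 ]
[  0     0  105/26 ]
Nonzero rows / pivot columns: 3

rank(A) = 3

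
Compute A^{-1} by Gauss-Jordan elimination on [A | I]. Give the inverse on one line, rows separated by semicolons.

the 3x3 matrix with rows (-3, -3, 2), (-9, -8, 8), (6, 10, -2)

inverse = [-32/9 7/9 -4/9; 5/3 -1/3 1/3; -7/3 2/3 -1/6]

Gauss-Jordan on [A | I]:
R1 <- (1/-3)*R1:  [    1     1  -2/3  |  -1/3     0     0 ]
R2 <- R2 - (-9)*R1:  [  0   1   2  |  -3   1   0 ]
R3 <- R3 - (6)*R1:  [ 0  4  2  |  2  0  1 ]
R1 <- R1 - (1)*R2:  [    1     0  -8/3  |   8/3    -1     0 ]
R3 <- R3 - (4)*R2:  [  0   0  -6  |  14  -4   1 ]
R3 <- (1/-6)*R3:  [    0     0     1  |  -7/3   2/3  -1/6 ]
R1 <- R1 - (-8/3)*R3:  [     1      0      0  |  -32/9    7/9   -4/9 ]
R2 <- R2 - (2)*R3:  [    0     1     0  |   5/3  -1/3   1/3 ]
Right block of [I | A^{-1}] is the inverse:
[ -32/9   7/9  -4/9 ]
[   5/3  -1/3   1/3 ]
[  -7/3   2/3  -1/6 ]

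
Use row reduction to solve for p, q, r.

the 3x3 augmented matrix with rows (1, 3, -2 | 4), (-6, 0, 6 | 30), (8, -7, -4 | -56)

(-2, 4, 3)

Forward elimination on [A|b]:
R2 <- R2 - (-6)*R1:  [  0  18  -6  54 ]
R3 <- R3 - (8)*R1:  [   0  -31   12  -88 ]
R3 <- R3 - (-31/18)*R2:  [   0    0  5/3    5 ]
Row echelon form:
[ 1   3   -2  |   4 ]
[ 0  18   -6  |  54 ]
[ 0   0  5/3  |   5 ]
Back-substitution:
r = (5) / (5/3) = 3
q = (54 - (-6)*(3)) / 18 = 4
p = (4 - (3)*(4) - (-2)*(3)) / 1 = -2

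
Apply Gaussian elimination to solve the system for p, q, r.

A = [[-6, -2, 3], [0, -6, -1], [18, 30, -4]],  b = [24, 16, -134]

Forward elimination on [A|b]:
R3 <- R3 - (-3)*R1:  [   0   24    5  -62 ]
R3 <- R3 - (-4)*R2:  [ 0  0  1  2 ]
Row echelon form:
[ -6  -2   3  |  24 ]
[  0  -6  -1  |  16 ]
[  0   0   1  |   2 ]
Back-substitution:
r = (2) / 1 = 2
q = (16 - (-1)*(2)) / -6 = -3
p = (24 - (-2)*(-3) - (3)*(2)) / -6 = -2

(-2, -3, 2)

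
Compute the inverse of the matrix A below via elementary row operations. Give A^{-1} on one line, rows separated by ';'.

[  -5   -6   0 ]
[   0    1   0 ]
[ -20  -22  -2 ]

inverse = [-1/5 -6/5 0; 0 1 0; 2 1 -1/2]

Gauss-Jordan on [A | I]:
R1 <- (1/-5)*R1:  [    1   6/5     0  |  -1/5     0     0 ]
R3 <- R3 - (-20)*R1:  [  0   2  -2  |  -4   0   1 ]
R1 <- R1 - (6/5)*R2:  [    1     0     0  |  -1/5  -6/5     0 ]
R3 <- R3 - (2)*R2:  [  0   0  -2  |  -4  -2   1 ]
R3 <- (1/-2)*R3:  [    0     0     1  |     2     1  -1/2 ]
Right block of [I | A^{-1}] is the inverse:
[ -1/5  -6/5     0 ]
[    0     1     0 ]
[    2     1  -1/2 ]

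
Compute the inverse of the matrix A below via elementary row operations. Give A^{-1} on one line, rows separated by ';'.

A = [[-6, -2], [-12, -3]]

Gauss-Jordan on [A | I]:
R1 <- (1/-6)*R1:  [    1   1/3  |  -1/6     0 ]
R2 <- R2 - (-12)*R1:  [  0   1  |  -2   1 ]
R1 <- R1 - (1/3)*R2:  [    1     0  |   1/2  -1/3 ]
Right block of [I | A^{-1}] is the inverse:
[ 1/2  -1/3 ]
[  -2     1 ]

inverse = [1/2 -1/3; -2 1]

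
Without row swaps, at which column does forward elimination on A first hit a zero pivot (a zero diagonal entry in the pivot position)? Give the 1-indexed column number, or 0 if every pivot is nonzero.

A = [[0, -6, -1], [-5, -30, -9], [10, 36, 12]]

Naive forward elimination:
Pivot entry (1,1) is zero but row 2 has -5 in column 1 -> naive elimination stops; a row interchange (e.g. R1 <-> R2) would be required here.

first zero-pivot column = 1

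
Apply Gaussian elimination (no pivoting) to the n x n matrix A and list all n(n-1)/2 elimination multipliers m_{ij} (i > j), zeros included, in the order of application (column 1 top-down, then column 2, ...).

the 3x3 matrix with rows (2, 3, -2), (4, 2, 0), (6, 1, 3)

multipliers: 2, 3, 2

Forward elimination:
R2 <- R2 - (2)*R1:  [  0  -4   4 ]
R3 <- R3 - (3)*R1:  [  0  -8   9 ]
R3 <- R3 - (2)*R2:  [ 0  0  1 ]
Multipliers (in order of application): m_{21} = 2, m_{31} = 3, m_{32} = 2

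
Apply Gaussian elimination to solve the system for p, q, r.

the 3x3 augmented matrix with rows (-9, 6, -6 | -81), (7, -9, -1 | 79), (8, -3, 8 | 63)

Forward elimination on [A|b]:
R2 <- R2 - (-7/9)*R1:  [     0  -13/3  -17/3     16 ]
R3 <- R3 - (-8/9)*R1:  [   0  7/3  8/3   -9 ]
R3 <- R3 - (-7/13)*R2:  [     0      0  -5/13  -5/13 ]
Row echelon form:
[ -9      6     -6  |    -81 ]
[  0  -13/3  -17/3  |     16 ]
[  0      0  -5/13  |  -5/13 ]
Back-substitution:
r = (-5/13) / (-5/13) = 1
q = (16 - (-17/3)*(1)) / (-13/3) = -5
p = (-81 - (6)*(-5) - (-6)*(1)) / -9 = 5

(5, -5, 1)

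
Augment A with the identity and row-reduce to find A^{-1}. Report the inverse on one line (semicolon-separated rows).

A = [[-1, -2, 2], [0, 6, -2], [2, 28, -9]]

Gauss-Jordan on [A | I]:
R1 <- (1/-1)*R1:  [  1   2  -2  |  -1   0   0 ]
R3 <- R3 - (2)*R1:  [  0  24  -5  |   2   0   1 ]
R2 <- (1/6)*R2:  [    0     1  -1/3  |     0   1/6     0 ]
R1 <- R1 - (2)*R2:  [    1     0  -4/3  |    -1  -1/3     0 ]
R3 <- R3 - (24)*R2:  [  0   0   3  |   2  -4   1 ]
R3 <- (1/3)*R3:  [    0     0     1  |   2/3  -4/3   1/3 ]
R1 <- R1 - (-4/3)*R3:  [     1      0      0  |   -1/9  -19/9    4/9 ]
R2 <- R2 - (-1/3)*R3:  [     0      1      0  |    2/9  -5/18    1/9 ]
Right block of [I | A^{-1}] is the inverse:
[ -1/9  -19/9  4/9 ]
[  2/9  -5/18  1/9 ]
[  2/3   -4/3  1/3 ]

inverse = [-1/9 -19/9 4/9; 2/9 -5/18 1/9; 2/3 -4/3 1/3]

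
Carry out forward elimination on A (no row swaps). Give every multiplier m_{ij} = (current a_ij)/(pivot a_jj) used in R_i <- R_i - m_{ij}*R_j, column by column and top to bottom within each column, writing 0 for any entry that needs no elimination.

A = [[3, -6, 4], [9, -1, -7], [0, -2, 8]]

Forward elimination:
R2 <- R2 - (3)*R1:  [   0   17  -19 ]
R3: entry in column 1 is already 0 -> m_{31} = 0 (no row operation needed)
R3 <- R3 - (-2/17)*R2:  [     0      0  98/17 ]
Multipliers (in order of application): m_{21} = 3, m_{31} = 0, m_{32} = -2/17

multipliers: 3, 0, -2/17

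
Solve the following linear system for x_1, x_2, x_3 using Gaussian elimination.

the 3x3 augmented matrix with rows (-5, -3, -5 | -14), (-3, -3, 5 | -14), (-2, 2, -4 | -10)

Forward elimination on [A|b]:
R2 <- R2 - (3/5)*R1:  [     0   -6/5      8  -28/5 ]
R3 <- R3 - (2/5)*R1:  [     0   16/5     -2  -22/5 ]
R3 <- R3 - (-8/3)*R2:  [     0      0   58/3  -58/3 ]
Row echelon form:
[ -5    -3    -5  |    -14 ]
[  0  -6/5     8  |  -28/5 ]
[  0     0  58/3  |  -58/3 ]
Back-substitution:
x_3 = (-58/3) / (58/3) = -1
x_2 = (-28/5 - (8)*(-1)) / (-6/5) = -2
x_1 = (-14 - (-3)*(-2) - (-5)*(-1)) / -5 = 5

(5, -2, -1)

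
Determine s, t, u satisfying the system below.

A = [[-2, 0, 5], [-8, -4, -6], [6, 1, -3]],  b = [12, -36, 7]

(4, -5, 4)

Forward elimination on [A|b]:
R2 <- R2 - (4)*R1:  [   0   -4  -26  -84 ]
R3 <- R3 - (-3)*R1:  [  0   1  12  43 ]
R3 <- R3 - (-1/4)*R2:  [    0     0  11/2    22 ]
Row echelon form:
[ -2   0     5  |   12 ]
[  0  -4   -26  |  -84 ]
[  0   0  11/2  |   22 ]
Back-substitution:
u = (22) / (11/2) = 4
t = (-84 - (-26)*(4)) / -4 = -5
s = (12 - (5)*(4)) / -2 = 4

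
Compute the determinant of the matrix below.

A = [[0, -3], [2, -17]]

det(A) = 6

Forward elimination:
R1 <-> R2   (pivot in column 1 was zero)
[ 2  -17 ]
[ 0   -3 ]
Upper-triangular form:
[ 2  -17 ]
[ 0   -3 ]
det(A) = (-1)^1 * (2) * (-3) = 6  (1 row swap -> sign -1)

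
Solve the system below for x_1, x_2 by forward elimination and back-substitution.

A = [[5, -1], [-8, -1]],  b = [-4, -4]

Forward elimination on [A|b]:
R2 <- R2 - (-8/5)*R1:  [     0  -13/5  -52/5 ]
Row echelon form:
[ 5     -1  |     -4 ]
[ 0  -13/5  |  -52/5 ]
Back-substitution:
x_2 = (-52/5) / (-13/5) = 4
x_1 = (-4 - (-1)*(4)) / 5 = 0

(0, 4)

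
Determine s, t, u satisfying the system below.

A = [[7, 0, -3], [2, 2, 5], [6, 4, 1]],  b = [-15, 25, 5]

(0, 0, 5)

Forward elimination on [A|b]:
R2 <- R2 - (2/7)*R1:  [     0      2   41/7  205/7 ]
R3 <- R3 - (6/7)*R1:  [     0      4   25/7  125/7 ]
R3 <- R3 - (2)*R2:  [      0       0   -57/7  -285/7 ]
Row echelon form:
[ 7  0     -3  |     -15 ]
[ 0  2   41/7  |   205/7 ]
[ 0  0  -57/7  |  -285/7 ]
Back-substitution:
u = (-285/7) / (-57/7) = 5
t = (205/7 - (41/7)*(5)) / 2 = 0
s = (-15 - (-3)*(5)) / 7 = 0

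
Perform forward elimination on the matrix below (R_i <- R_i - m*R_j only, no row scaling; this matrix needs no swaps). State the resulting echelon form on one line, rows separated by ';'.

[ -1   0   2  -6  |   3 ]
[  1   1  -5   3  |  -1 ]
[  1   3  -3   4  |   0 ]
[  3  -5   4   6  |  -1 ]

REF = [-1 0 2 -6 3; 0 1 -3 -3 2; 0 0 8 7 -3; 0 0 0 -181/8 129/8]

Forward elimination:
R2 <- R2 - (-1)*R1:  [  0   1  -3  -3   2 ]
R3 <- R3 - (-1)*R1:  [  0   3  -1  -2   3 ]
R4 <- R4 - (-3)*R1:  [   0   -5   10  -12    8 ]
R3 <- R3 - (3)*R2:  [  0   0   8   7  -3 ]
R4 <- R4 - (-5)*R2:  [   0    0   -5  -27   18 ]
R4 <- R4 - (-5/8)*R3:  [      0       0       0  -181/8   129/8 ]
Row echelon form:
[ -1  0   2      -6  |      3 ]
[  0  1  -3      -3  |      2 ]
[  0  0   8       7  |     -3 ]
[  0  0   0  -181/8  |  129/8 ]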